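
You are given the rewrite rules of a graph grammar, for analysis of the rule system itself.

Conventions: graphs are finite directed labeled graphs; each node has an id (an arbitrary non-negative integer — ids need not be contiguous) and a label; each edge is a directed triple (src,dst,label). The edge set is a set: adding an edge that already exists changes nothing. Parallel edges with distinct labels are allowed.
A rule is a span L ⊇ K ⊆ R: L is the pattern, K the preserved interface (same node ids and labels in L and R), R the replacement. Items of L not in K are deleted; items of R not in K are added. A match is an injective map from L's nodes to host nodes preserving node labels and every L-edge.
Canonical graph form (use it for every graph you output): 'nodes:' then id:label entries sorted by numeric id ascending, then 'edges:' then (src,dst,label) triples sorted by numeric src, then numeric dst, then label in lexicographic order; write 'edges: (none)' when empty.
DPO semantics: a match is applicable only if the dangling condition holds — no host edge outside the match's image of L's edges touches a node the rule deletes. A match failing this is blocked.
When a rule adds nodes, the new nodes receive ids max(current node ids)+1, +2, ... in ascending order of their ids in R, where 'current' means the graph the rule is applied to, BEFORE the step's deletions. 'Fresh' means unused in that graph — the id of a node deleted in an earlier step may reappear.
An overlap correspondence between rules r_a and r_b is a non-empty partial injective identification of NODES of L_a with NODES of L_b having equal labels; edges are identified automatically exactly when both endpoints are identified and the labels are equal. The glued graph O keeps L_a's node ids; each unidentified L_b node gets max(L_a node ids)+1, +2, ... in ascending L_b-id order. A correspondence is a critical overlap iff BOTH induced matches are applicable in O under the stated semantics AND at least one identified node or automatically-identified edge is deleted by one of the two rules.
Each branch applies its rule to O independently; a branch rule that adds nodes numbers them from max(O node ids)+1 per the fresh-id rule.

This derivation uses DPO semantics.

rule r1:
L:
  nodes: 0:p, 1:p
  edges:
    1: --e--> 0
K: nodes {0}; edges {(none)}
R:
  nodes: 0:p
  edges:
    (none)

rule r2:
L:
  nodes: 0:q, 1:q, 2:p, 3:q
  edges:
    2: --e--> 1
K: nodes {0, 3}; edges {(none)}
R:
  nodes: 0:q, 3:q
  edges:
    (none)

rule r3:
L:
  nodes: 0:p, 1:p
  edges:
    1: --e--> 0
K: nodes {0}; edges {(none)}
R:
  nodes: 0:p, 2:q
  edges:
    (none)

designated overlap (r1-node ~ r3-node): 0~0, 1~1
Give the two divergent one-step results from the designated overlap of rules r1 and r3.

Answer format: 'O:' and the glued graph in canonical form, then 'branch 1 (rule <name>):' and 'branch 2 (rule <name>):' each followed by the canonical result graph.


O:
nodes: 0:p, 1:p
edges: (1,0,e)
branch 1 (rule r1):
nodes: 0:p
edges: (none)
branch 2 (rule r3):
nodes: 0:p, 2:q
edges: (none)


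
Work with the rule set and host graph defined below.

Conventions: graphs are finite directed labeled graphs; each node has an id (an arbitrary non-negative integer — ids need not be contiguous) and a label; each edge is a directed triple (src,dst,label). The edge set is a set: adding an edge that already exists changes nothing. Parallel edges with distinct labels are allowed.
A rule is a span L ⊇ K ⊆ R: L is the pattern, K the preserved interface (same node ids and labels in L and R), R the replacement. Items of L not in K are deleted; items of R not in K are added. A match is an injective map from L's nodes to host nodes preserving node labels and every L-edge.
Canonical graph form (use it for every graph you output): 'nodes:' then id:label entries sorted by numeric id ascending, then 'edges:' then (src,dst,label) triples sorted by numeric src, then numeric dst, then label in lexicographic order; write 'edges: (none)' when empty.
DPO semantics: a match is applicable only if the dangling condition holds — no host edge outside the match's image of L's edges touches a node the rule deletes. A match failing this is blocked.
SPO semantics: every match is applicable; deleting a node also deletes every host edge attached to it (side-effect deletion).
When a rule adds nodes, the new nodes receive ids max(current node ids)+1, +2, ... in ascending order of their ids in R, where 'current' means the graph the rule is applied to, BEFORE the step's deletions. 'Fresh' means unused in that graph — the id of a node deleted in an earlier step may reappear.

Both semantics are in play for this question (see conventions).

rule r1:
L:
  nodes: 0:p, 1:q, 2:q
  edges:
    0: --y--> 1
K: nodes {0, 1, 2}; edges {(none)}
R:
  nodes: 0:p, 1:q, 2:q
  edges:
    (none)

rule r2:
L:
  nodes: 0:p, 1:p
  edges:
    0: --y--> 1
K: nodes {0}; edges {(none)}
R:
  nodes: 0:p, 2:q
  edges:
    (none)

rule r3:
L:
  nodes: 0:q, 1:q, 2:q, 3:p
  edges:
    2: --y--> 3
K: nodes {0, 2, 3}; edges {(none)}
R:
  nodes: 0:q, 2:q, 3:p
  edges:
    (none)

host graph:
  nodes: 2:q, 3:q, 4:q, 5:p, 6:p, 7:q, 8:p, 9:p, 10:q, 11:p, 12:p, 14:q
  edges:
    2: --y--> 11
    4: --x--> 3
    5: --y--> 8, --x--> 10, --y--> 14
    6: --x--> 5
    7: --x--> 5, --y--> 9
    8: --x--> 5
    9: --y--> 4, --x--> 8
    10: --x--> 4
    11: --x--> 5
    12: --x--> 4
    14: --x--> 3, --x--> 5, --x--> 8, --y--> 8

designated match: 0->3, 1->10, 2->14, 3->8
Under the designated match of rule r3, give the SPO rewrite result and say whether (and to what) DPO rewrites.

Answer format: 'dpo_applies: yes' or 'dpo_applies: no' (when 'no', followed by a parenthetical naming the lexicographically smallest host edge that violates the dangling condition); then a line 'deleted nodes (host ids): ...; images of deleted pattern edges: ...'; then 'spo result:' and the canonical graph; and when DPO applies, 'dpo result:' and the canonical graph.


dpo_applies: no
(the rule deletes node 10, which keeps host edge (5,10,x) outside the match image — the dangling condition fails, DPO blocks; SPO proceeds and side-deletes such edges)
deleted nodes (host ids): 10; images of deleted pattern edges: (14,8,y)
spo result:
nodes: 2:q, 3:q, 4:q, 5:p, 6:p, 7:q, 8:p, 9:p, 11:p, 12:p, 14:q
edges: (2,11,y); (4,3,x); (5,8,y); (5,14,y); (6,5,x); (7,5,x); (7,9,y); (8,5,x); (9,4,y); (9,8,x); (11,5,x); (12,4,x); (14,3,x); (14,5,x); (14,8,x)


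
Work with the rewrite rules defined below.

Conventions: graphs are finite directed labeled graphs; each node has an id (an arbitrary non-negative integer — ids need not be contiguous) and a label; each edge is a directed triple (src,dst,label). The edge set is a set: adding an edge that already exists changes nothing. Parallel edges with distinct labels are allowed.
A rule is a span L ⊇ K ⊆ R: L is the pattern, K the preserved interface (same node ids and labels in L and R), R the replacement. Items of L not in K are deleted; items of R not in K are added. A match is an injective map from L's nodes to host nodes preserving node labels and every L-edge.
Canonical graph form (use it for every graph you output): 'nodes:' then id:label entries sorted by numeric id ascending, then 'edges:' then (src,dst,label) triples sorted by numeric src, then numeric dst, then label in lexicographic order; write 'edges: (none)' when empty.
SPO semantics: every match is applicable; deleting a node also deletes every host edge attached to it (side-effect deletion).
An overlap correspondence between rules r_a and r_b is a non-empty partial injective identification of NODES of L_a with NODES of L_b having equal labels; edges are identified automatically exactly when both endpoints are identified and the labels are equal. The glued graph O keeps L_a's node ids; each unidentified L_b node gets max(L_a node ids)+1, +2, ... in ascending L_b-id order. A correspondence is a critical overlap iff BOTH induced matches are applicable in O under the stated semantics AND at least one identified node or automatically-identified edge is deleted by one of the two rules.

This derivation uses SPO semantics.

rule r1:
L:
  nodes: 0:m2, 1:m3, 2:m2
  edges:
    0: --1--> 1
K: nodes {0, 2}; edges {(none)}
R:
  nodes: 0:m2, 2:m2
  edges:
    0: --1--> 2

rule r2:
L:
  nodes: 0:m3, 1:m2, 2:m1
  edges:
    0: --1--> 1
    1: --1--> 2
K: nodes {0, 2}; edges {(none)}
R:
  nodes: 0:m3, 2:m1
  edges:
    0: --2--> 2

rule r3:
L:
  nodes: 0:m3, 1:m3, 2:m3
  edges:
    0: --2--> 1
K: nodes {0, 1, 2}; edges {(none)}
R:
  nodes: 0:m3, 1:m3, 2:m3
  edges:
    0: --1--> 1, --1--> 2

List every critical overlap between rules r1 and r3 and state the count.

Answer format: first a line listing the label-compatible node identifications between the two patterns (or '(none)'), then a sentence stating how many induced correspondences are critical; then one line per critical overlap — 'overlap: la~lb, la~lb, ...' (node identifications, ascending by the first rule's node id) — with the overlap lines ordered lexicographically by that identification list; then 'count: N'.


label-compatible node identifications between L(r1) and L(r3): 1~0, 1~1, 1~2
3 of the induced correspondences are critical overlaps of r1 and r3.
overlap: 1~0
overlap: 1~1
overlap: 1~2
count: 3


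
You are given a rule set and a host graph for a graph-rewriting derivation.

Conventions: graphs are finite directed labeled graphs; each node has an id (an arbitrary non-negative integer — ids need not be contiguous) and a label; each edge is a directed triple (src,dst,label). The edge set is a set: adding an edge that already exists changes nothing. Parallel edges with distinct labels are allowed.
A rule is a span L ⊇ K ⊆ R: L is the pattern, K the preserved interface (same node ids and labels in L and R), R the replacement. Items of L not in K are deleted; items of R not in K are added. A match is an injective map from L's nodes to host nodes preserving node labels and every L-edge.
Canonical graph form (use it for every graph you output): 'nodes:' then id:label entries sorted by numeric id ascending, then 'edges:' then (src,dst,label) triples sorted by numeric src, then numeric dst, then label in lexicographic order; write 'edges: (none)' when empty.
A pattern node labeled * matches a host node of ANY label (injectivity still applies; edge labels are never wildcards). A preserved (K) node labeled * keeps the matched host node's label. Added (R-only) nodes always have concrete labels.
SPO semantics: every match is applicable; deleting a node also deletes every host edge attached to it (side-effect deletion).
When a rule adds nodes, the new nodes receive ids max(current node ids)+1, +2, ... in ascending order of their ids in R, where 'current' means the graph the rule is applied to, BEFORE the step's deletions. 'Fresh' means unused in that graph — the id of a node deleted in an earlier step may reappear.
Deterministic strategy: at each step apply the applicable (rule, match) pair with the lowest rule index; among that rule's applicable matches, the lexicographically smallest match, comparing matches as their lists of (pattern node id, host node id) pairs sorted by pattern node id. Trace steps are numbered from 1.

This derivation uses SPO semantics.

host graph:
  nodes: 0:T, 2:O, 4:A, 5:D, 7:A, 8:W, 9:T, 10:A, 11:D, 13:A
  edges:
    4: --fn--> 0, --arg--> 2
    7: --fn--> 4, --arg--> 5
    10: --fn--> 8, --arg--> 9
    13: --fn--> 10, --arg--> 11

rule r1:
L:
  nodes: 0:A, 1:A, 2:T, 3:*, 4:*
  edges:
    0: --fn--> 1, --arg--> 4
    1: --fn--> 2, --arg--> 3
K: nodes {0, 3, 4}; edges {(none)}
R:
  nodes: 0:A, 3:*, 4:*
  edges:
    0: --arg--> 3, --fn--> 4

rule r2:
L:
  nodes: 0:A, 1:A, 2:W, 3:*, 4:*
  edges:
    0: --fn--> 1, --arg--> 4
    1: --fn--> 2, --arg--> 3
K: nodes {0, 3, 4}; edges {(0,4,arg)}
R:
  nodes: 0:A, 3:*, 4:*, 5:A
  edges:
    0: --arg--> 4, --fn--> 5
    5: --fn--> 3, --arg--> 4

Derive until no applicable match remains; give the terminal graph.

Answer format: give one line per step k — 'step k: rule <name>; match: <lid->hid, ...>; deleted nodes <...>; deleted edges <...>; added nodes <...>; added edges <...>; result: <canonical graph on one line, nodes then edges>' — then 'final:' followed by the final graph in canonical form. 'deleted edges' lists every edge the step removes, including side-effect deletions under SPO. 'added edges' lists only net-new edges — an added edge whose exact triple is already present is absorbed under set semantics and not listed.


step 1: rule r1; match: 0->7, 1->4, 2->0, 3->2, 4->5; deleted nodes 0, 4; deleted edges (4,0,fn); (4,2,arg); (7,4,fn); (7,5,arg); added nodes (none); added edges (7,2,arg); (7,5,fn); result: nodes: 2:O, 5:D, 7:A, 8:W, 9:T, 10:A, 11:D, 13:A edges: (7,2,arg); (7,5,fn); (10,8,fn); (10,9,arg); (13,10,fn); (13,11,arg)
step 2: rule r2; match: 0->13, 1->10, 2->8, 3->9, 4->11; deleted nodes 8, 10; deleted edges (10,8,fn); (10,9,arg); (13,10,fn); added nodes 14; added edges (13,14,fn); (14,9,fn); (14,11,arg); result: nodes: 2:O, 5:D, 7:A, 9:T, 11:D, 13:A, 14:A edges: (7,2,arg); (7,5,fn); (13,11,arg); (13,14,fn); (14,9,fn); (14,11,arg)
final:
nodes: 2:O, 5:D, 7:A, 9:T, 11:D, 13:A, 14:A
edges: (7,2,arg); (7,5,fn); (13,11,arg); (13,14,fn); (14,9,fn); (14,11,arg)


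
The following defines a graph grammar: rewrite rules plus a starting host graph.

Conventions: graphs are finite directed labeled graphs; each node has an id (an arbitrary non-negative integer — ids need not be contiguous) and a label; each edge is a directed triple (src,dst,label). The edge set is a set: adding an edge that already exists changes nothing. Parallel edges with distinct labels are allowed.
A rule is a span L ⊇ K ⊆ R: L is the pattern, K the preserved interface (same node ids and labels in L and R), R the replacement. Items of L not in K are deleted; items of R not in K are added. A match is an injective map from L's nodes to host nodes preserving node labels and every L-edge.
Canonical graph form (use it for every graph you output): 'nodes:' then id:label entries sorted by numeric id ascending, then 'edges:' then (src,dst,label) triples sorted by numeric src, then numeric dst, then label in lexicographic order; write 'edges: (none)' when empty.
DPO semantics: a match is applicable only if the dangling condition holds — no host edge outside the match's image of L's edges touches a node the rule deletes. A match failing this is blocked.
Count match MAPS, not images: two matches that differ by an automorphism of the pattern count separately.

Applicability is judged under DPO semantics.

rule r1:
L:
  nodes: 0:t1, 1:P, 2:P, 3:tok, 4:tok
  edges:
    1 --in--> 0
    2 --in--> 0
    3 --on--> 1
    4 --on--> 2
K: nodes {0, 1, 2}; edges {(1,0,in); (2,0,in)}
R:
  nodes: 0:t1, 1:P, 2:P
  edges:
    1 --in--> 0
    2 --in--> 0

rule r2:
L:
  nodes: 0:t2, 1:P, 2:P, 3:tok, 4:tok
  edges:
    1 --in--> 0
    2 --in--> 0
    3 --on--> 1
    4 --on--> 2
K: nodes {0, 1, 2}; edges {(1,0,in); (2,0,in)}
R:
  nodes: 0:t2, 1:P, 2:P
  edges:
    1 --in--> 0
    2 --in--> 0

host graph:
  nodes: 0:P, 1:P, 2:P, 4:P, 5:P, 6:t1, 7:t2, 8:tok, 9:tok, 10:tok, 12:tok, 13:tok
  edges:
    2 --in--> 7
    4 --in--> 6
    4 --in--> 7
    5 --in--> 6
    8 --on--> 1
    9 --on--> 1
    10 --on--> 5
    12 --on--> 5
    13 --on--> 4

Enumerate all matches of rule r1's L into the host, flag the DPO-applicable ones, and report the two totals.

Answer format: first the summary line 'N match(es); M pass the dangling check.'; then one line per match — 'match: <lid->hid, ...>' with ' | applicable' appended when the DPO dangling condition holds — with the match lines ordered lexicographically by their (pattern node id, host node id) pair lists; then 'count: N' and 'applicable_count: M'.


4 match(es); 4 pass the dangling check.
match: 0->6, 1->4, 2->5, 3->13, 4->10 | applicable
match: 0->6, 1->4, 2->5, 3->13, 4->12 | applicable
match: 0->6, 1->5, 2->4, 3->10, 4->13 | applicable
match: 0->6, 1->5, 2->4, 3->12, 4->13 | applicable
count: 4
applicable_count: 4


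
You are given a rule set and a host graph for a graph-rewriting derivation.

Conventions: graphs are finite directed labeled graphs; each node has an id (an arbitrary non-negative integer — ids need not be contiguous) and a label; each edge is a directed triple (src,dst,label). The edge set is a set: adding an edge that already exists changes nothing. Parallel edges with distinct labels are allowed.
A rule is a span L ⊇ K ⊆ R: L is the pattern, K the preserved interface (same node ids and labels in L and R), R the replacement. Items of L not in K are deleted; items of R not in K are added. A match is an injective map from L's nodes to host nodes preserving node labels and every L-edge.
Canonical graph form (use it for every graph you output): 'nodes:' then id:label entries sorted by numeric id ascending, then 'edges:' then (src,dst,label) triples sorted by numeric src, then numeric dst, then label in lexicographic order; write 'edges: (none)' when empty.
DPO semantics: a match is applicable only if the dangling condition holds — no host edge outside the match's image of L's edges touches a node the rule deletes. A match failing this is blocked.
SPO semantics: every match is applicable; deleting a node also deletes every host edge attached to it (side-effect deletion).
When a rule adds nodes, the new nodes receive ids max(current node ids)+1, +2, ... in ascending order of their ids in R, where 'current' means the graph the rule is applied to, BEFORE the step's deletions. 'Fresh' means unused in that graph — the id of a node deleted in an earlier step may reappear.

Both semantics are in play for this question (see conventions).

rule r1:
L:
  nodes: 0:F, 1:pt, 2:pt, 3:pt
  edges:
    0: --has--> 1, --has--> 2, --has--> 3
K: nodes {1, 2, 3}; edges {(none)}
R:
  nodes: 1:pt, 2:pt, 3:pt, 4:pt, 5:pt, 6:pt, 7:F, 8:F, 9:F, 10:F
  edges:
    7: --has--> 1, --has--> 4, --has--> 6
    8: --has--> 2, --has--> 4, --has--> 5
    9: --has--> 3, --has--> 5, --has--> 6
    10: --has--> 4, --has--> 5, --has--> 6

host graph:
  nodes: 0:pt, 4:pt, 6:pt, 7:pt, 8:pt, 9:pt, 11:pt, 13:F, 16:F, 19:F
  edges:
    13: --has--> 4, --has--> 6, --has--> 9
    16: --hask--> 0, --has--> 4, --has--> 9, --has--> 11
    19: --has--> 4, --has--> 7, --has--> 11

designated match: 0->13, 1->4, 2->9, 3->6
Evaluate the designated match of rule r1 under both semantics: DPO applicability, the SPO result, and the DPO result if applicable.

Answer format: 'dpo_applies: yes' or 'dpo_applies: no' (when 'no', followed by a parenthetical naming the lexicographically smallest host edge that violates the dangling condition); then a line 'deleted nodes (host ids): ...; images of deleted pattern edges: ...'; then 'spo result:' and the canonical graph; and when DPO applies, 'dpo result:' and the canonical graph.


dpo_applies: yes
deleted nodes (host ids): 13; images of deleted pattern edges: (13,4,has); (13,6,has); (13,9,has)
spo result:
nodes: 0:pt, 4:pt, 6:pt, 7:pt, 8:pt, 9:pt, 11:pt, 16:F, 19:F, 20:pt, 21:pt, 22:pt, 23:F, 24:F, 25:F, 26:F
edges: (16,0,hask); (16,4,has); (16,9,has); (16,11,has); (19,4,has); (19,7,has); (19,11,has); (23,4,has); (23,20,has); (23,22,has); (24,9,has); (24,20,has); (24,21,has); (25,6,has); (25,21,has); (25,22,has); (26,20,has); (26,21,has); (26,22,has)
dpo result:
nodes: 0:pt, 4:pt, 6:pt, 7:pt, 8:pt, 9:pt, 11:pt, 16:F, 19:F, 20:pt, 21:pt, 22:pt, 23:F, 24:F, 25:F, 26:F
edges: (16,0,hask); (16,4,has); (16,9,has); (16,11,has); (19,4,has); (19,7,has); (19,11,has); (23,4,has); (23,20,has); (23,22,has); (24,9,has); (24,20,has); (24,21,has); (25,6,has); (25,21,has); (25,22,has); (26,20,has); (26,21,has); (26,22,has)


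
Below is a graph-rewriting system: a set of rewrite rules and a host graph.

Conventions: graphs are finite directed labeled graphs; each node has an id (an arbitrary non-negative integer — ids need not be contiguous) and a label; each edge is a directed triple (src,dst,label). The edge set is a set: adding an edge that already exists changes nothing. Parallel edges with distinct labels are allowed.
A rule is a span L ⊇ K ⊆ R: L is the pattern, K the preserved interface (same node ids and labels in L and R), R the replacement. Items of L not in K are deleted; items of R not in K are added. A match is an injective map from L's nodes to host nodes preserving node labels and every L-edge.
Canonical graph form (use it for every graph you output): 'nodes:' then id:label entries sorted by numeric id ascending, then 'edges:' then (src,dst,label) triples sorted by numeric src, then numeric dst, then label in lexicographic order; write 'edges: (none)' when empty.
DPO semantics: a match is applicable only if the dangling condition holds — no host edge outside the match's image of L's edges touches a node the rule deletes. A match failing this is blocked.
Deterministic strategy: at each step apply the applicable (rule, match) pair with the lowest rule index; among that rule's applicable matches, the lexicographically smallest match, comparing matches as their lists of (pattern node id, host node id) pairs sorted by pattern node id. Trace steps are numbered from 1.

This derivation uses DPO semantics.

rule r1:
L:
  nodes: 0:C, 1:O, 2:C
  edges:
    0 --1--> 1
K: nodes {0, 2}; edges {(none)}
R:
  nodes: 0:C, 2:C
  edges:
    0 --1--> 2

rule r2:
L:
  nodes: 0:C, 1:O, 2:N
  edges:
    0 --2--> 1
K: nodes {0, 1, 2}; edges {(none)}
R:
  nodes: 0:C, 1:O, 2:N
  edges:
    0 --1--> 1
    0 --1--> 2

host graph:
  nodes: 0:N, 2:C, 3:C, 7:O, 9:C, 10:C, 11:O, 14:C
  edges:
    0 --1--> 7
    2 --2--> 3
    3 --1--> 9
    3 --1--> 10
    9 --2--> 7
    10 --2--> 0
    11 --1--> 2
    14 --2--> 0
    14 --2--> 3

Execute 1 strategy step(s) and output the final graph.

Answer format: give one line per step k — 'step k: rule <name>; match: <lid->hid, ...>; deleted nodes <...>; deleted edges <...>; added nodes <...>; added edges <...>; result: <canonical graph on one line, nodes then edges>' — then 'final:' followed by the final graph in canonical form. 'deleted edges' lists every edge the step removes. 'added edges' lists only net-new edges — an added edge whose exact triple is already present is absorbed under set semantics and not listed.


step 1: rule r2; match: 0->9, 1->7, 2->0; deleted nodes (none); deleted edges (9,7,2); added nodes (none); added edges (9,0,1); (9,7,1); result: nodes: 0:N, 2:C, 3:C, 7:O, 9:C, 10:C, 11:O, 14:C edges: (0,7,1); (2,3,2); (3,9,1); (3,10,1); (9,0,1); (9,7,1); (10,0,2); (11,2,1); (14,0,2); (14,3,2)
final:
nodes: 0:N, 2:C, 3:C, 7:O, 9:C, 10:C, 11:O, 14:C
edges: (0,7,1); (2,3,2); (3,9,1); (3,10,1); (9,0,1); (9,7,1); (10,0,2); (11,2,1); (14,0,2); (14,3,2)


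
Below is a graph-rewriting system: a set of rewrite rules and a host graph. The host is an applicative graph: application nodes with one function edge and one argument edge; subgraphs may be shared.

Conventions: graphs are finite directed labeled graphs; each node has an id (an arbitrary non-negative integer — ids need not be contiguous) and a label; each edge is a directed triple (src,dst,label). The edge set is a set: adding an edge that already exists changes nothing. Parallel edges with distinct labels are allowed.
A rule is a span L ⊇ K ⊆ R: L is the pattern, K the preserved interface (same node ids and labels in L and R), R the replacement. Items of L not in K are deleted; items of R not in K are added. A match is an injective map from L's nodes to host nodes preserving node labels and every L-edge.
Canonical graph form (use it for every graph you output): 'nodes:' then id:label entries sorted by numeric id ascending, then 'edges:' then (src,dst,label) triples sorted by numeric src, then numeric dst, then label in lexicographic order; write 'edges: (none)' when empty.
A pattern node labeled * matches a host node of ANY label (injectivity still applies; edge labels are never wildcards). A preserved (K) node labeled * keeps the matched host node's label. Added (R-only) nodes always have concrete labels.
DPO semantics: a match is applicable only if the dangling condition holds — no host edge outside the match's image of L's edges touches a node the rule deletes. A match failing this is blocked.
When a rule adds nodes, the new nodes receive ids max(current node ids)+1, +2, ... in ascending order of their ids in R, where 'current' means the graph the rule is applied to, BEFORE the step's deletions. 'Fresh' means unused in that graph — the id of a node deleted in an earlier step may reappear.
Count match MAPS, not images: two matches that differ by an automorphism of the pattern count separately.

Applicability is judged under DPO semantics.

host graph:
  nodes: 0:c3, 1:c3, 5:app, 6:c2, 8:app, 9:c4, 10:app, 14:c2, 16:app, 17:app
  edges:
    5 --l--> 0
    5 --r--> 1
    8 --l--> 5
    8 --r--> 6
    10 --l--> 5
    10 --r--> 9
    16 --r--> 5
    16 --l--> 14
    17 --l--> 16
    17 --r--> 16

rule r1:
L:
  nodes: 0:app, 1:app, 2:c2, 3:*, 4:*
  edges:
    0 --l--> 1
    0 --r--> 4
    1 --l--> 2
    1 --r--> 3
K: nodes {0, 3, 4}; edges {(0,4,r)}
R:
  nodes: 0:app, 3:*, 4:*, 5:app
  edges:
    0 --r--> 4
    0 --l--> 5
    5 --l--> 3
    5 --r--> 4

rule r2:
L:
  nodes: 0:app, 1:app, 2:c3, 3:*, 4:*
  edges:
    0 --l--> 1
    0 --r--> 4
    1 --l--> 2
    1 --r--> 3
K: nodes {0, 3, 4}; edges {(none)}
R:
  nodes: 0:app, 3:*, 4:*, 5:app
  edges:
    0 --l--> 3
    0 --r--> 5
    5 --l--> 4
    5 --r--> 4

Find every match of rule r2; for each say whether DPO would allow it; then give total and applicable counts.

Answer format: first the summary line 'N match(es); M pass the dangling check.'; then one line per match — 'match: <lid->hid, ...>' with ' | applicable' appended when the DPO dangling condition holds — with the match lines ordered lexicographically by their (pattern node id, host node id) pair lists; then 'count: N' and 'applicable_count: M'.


2 match(es); 0 pass the dangling check.
match: 0->8, 1->5, 2->0, 3->1, 4->6
match: 0->10, 1->5, 2->0, 3->1, 4->9
count: 2
applicable_count: 0


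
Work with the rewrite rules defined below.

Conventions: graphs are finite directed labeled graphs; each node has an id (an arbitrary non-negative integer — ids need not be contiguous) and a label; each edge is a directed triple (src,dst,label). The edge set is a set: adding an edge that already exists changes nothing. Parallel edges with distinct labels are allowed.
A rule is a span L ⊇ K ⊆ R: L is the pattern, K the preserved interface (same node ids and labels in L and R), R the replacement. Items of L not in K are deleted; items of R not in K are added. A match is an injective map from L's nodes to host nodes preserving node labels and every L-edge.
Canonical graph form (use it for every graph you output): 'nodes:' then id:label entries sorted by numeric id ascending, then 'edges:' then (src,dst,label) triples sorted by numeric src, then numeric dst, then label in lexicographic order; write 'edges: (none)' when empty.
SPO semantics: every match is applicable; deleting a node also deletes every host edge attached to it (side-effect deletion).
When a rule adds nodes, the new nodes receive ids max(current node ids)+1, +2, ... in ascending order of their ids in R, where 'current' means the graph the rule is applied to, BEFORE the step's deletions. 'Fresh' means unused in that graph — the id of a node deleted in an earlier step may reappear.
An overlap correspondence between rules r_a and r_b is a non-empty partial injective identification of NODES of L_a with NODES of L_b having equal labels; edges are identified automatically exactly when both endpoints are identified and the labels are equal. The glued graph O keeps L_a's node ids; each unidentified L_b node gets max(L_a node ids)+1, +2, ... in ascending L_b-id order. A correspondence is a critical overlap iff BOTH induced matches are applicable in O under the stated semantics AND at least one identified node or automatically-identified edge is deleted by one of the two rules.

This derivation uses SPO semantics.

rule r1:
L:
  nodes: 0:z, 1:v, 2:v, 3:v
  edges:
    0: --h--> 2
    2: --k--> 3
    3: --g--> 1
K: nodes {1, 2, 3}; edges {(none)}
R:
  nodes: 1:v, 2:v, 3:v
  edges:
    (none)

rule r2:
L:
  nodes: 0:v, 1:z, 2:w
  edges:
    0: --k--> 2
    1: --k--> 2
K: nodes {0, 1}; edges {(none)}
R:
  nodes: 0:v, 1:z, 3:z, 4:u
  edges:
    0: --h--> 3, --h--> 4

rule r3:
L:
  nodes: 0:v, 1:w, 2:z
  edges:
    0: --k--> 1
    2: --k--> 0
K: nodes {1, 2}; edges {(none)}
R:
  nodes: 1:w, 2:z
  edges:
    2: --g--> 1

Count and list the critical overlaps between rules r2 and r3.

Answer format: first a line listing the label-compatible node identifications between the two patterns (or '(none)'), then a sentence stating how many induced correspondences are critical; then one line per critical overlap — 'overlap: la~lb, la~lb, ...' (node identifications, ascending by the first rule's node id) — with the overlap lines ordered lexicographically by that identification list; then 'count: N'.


label-compatible node identifications between L(r2) and L(r3): 0~0, 1~2, 2~1
6 of the induced correspondences are critical overlaps of r2 and r3.
overlap: 0~0
overlap: 0~0, 1~2
overlap: 0~0, 1~2, 2~1
overlap: 0~0, 2~1
overlap: 1~2, 2~1
overlap: 2~1
count: 6


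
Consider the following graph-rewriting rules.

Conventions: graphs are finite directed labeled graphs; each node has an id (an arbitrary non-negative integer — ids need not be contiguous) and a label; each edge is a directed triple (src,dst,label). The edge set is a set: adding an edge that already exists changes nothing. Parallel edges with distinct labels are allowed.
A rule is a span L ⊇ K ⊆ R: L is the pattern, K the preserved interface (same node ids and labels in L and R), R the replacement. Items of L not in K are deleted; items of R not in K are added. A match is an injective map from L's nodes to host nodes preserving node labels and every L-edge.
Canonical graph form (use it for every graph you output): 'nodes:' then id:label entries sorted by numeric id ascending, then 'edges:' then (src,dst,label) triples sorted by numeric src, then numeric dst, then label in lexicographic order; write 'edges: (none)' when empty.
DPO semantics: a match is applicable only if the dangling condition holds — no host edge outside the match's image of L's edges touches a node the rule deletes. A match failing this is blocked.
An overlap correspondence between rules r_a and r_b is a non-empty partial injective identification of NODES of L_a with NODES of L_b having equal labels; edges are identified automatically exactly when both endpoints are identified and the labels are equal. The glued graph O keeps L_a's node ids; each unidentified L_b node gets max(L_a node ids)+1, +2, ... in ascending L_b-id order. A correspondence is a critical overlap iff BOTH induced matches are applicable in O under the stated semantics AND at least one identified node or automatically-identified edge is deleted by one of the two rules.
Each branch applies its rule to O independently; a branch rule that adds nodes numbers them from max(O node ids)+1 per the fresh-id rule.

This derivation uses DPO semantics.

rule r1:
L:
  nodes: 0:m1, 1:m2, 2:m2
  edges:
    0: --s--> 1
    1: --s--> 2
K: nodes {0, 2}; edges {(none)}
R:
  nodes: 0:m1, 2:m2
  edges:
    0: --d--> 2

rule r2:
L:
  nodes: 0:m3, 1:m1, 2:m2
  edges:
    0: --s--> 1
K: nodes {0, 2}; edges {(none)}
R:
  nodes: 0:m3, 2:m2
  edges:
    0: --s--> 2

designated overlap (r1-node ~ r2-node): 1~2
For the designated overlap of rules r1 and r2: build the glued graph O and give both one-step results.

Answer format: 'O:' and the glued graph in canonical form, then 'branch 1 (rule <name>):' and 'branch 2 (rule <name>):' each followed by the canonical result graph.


O:
nodes: 0:m1, 1:m2, 2:m2, 3:m3, 4:m1
edges: (0,1,s); (1,2,s); (3,4,s)
branch 1 (rule r1):
nodes: 0:m1, 2:m2, 3:m3, 4:m1
edges: (0,2,d); (3,4,s)
branch 2 (rule r2):
nodes: 0:m1, 1:m2, 2:m2, 3:m3
edges: (0,1,s); (1,2,s); (3,1,s)


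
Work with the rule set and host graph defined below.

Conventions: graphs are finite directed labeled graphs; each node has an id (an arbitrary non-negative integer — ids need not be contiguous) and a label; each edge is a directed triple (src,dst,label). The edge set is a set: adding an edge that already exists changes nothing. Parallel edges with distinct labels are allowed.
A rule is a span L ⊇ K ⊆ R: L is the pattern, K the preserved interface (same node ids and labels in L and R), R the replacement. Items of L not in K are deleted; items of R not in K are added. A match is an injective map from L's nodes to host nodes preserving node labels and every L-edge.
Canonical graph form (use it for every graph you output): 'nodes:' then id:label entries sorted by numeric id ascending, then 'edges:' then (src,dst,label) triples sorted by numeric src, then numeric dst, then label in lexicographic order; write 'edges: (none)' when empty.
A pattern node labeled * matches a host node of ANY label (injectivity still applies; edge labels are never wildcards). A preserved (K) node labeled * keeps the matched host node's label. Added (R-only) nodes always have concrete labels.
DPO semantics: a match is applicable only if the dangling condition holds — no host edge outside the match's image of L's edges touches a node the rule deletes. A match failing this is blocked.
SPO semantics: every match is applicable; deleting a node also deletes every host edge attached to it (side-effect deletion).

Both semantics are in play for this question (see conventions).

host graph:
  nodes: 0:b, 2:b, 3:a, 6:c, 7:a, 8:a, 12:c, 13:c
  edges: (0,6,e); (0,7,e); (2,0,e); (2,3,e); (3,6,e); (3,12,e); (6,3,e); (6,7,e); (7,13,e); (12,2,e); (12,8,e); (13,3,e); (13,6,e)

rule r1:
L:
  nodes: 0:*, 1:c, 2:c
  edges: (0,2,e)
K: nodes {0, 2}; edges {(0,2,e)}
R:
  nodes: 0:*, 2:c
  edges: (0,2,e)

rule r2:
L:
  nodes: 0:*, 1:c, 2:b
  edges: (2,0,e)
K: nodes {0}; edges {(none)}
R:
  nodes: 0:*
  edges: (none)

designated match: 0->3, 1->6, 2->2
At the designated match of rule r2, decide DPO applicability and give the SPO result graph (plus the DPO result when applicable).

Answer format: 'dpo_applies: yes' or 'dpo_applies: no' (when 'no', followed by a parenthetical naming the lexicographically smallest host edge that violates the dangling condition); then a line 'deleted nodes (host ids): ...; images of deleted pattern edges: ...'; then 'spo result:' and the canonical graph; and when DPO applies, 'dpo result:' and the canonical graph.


dpo_applies: no
(the rule deletes node 6, which keeps host edge (0,6,e) outside the match image — the dangling condition fails, DPO blocks; SPO proceeds and side-deletes such edges)
deleted nodes (host ids): 2, 6; images of deleted pattern edges: (2,3,e)
spo result:
nodes: 0:b, 3:a, 7:a, 8:a, 12:c, 13:c
edges: (0,7,e); (3,12,e); (7,13,e); (12,8,e); (13,3,e)


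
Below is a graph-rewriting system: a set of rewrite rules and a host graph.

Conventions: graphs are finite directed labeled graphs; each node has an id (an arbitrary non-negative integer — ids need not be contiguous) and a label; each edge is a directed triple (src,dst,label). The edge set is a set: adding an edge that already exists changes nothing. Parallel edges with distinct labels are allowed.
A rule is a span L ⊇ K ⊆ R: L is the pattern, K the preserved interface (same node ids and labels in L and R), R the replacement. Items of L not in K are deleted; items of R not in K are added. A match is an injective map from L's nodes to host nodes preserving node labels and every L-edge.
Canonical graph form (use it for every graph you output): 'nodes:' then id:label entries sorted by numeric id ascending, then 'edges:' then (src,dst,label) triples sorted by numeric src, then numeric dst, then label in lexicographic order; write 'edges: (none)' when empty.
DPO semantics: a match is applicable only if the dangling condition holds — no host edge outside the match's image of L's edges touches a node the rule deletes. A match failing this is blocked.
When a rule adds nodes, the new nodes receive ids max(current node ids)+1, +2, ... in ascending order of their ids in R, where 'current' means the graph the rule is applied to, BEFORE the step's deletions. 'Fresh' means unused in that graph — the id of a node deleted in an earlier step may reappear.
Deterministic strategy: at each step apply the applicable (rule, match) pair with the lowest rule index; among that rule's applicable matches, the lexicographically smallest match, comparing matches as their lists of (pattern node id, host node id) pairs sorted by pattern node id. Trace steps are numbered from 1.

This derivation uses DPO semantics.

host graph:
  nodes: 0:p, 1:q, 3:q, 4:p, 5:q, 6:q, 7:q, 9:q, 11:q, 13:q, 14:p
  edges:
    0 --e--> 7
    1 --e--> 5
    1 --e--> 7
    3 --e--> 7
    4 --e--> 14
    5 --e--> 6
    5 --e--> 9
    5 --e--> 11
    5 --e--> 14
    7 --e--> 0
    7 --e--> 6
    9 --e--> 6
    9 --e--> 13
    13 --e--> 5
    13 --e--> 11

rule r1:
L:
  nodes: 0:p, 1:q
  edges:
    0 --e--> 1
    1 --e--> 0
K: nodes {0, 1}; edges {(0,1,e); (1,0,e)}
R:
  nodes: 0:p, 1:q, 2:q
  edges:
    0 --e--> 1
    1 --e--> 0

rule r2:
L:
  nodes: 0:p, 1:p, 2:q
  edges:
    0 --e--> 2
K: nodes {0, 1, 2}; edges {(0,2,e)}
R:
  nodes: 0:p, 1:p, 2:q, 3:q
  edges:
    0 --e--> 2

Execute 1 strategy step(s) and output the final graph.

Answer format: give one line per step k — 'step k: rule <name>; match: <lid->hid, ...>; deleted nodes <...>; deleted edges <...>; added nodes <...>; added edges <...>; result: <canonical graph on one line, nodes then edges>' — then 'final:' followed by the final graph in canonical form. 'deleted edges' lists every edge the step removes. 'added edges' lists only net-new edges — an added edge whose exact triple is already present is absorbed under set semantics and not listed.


step 1: rule r1; match: 0->0, 1->7; deleted nodes (none); deleted edges (none); added nodes 15; added edges (none); result: nodes: 0:p, 1:q, 3:q, 4:p, 5:q, 6:q, 7:q, 9:q, 11:q, 13:q, 14:p, 15:q edges: (0,7,e); (1,5,e); (1,7,e); (3,7,e); (4,14,e); (5,6,e); (5,9,e); (5,11,e); (5,14,e); (7,0,e); (7,6,e); (9,6,e); (9,13,e); (13,5,e); (13,11,e)
final:
nodes: 0:p, 1:q, 3:q, 4:p, 5:q, 6:q, 7:q, 9:q, 11:q, 13:q, 14:p, 15:q
edges: (0,7,e); (1,5,e); (1,7,e); (3,7,e); (4,14,e); (5,6,e); (5,9,e); (5,11,e); (5,14,e); (7,0,e); (7,6,e); (9,6,e); (9,13,e); (13,5,e); (13,11,e)


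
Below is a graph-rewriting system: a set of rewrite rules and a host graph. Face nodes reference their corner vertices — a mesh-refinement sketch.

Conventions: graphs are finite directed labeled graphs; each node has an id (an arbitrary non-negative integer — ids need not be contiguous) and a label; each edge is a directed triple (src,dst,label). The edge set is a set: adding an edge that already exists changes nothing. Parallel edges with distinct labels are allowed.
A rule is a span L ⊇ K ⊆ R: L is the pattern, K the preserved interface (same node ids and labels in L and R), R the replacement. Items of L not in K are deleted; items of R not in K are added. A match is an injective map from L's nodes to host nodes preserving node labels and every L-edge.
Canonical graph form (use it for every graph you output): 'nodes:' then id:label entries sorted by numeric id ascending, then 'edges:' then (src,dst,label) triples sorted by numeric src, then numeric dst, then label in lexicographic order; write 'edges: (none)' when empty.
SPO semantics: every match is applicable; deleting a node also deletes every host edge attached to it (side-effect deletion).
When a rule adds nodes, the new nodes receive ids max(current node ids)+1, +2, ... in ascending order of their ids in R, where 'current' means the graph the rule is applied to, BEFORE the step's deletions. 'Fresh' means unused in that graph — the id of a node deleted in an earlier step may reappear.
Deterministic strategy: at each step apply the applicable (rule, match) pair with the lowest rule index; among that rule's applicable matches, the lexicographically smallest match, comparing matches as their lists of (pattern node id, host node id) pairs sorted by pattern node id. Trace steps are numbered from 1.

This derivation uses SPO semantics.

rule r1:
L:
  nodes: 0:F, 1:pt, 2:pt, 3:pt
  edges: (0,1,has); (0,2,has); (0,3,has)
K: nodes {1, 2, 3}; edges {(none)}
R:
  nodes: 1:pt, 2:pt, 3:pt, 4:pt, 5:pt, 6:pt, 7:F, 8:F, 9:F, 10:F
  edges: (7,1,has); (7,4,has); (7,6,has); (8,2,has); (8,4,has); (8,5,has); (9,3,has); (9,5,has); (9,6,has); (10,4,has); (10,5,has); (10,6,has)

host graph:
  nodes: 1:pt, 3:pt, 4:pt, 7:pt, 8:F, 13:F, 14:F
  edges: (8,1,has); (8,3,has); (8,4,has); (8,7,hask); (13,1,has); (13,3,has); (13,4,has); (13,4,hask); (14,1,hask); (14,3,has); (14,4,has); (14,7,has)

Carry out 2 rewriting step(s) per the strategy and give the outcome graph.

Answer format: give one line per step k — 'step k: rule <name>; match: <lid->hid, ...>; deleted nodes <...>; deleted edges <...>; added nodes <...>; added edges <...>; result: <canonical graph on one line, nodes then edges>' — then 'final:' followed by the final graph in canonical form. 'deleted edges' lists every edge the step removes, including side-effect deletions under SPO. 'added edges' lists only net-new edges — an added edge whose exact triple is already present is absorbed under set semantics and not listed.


step 1: rule r1; match: 0->8, 1->1, 2->3, 3->4; deleted nodes 8; deleted edges (8,1,has); (8,3,has); (8,4,has); (8,7,hask); added nodes 15, 16, 17, 18, 19, 20, 21; added edges (18,1,has); (18,15,has); (18,17,has); (19,3,has); (19,15,has); (19,16,has); (20,4,has); (20,16,has); (20,17,has); (21,15,has); (21,16,has); (21,17,has); result: nodes: 1:pt, 3:pt, 4:pt, 7:pt, 13:F, 14:F, 15:pt, 16:pt, 17:pt, 18:F, 19:F, 20:F, 21:F edges: (13,1,has); (13,3,has); (13,4,has); (13,4,hask); (14,1,hask); (14,3,has); (14,4,has); (14,7,has); (18,1,has); (18,15,has); (18,17,has); (19,3,has); (19,15,has); (19,16,has); (20,4,has); (20,16,has); (20,17,has); (21,15,has); (21,16,has); (21,17,has)
step 2: rule r1; match: 0->13, 1->1, 2->3, 3->4; deleted nodes 13; deleted edges (13,1,has); (13,3,has); (13,4,has); (13,4,hask); added nodes 22, 23, 24, 25, 26, 27, 28; added edges (25,1,has); (25,22,has); (25,24,has); (26,3,has); (26,22,has); (26,23,has); (27,4,has); (27,23,has); (27,24,has); (28,22,has); (28,23,has); (28,24,has); result: nodes: 1:pt, 3:pt, 4:pt, 7:pt, 14:F, 15:pt, 16:pt, 17:pt, 18:F, 19:F, 20:F, 21:F, 22:pt, 23:pt, 24:pt, 25:F, 26:F, 27:F, 28:F edges: (14,1,hask); (14,3,has); (14,4,has); (14,7,has); (18,1,has); (18,15,has); (18,17,has); (19,3,has); (19,15,has); (19,16,has); (20,4,has); (20,16,has); (20,17,has); (21,15,has); (21,16,has); (21,17,has); (25,1,has); (25,22,has); (25,24,has); (26,3,has); (26,22,has); (26,23,has); (27,4,has); (27,23,has); (27,24,has); (28,22,has); (28,23,has); (28,24,has)
final:
nodes: 1:pt, 3:pt, 4:pt, 7:pt, 14:F, 15:pt, 16:pt, 17:pt, 18:F, 19:F, 20:F, 21:F, 22:pt, 23:pt, 24:pt, 25:F, 26:F, 27:F, 28:F
edges: (14,1,hask); (14,3,has); (14,4,has); (14,7,has); (18,1,has); (18,15,has); (18,17,has); (19,3,has); (19,15,has); (19,16,has); (20,4,has); (20,16,has); (20,17,has); (21,15,has); (21,16,has); (21,17,has); (25,1,has); (25,22,has); (25,24,has); (26,3,has); (26,22,has); (26,23,has); (27,4,has); (27,23,has); (27,24,has); (28,22,has); (28,23,has); (28,24,has)
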